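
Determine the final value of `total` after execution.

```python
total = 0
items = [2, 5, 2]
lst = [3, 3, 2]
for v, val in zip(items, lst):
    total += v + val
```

Let's trace through this code step by step.

Initialize: total = 0
Initialize: items = [2, 5, 2]
Initialize: lst = [3, 3, 2]
Entering loop: for v, val in zip(items, lst):

After execution: total = 17
17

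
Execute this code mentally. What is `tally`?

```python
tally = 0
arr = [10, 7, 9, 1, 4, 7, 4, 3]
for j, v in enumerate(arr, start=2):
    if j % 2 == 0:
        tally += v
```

Let's trace through this code step by step.

Initialize: tally = 0
Initialize: arr = [10, 7, 9, 1, 4, 7, 4, 3]
Entering loop: for j, v in enumerate(arr, start=2):

After execution: tally = 27
27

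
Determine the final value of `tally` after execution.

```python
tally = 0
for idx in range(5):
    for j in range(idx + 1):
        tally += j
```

Let's trace through this code step by step.

Initialize: tally = 0
Entering loop: for idx in range(5):

After execution: tally = 20
20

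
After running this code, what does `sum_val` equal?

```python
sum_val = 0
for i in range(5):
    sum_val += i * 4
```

Let's trace through this code step by step.

Initialize: sum_val = 0
Entering loop: for i in range(5):

After execution: sum_val = 40
40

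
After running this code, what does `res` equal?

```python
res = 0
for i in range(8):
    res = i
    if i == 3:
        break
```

Let's trace through this code step by step.

Initialize: res = 0
Entering loop: for i in range(8):

After execution: res = 3
3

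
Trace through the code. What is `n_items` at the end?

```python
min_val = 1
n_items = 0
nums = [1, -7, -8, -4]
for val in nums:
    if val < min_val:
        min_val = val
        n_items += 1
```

Let's trace through this code step by step.

Initialize: min_val = 1
Initialize: n_items = 0
Initialize: nums = [1, -7, -8, -4]
Entering loop: for val in nums:

After execution: n_items = 2
2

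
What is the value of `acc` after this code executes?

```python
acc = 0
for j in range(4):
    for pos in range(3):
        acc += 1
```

Let's trace through this code step by step.

Initialize: acc = 0
Entering loop: for j in range(4):

After execution: acc = 12
12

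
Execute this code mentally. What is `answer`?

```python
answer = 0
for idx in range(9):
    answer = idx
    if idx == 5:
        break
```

Let's trace through this code step by step.

Initialize: answer = 0
Entering loop: for idx in range(9):

After execution: answer = 5
5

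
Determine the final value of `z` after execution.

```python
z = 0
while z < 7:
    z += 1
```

Let's trace through this code step by step.

Initialize: z = 0
Entering loop: while z < 7:

After execution: z = 7
7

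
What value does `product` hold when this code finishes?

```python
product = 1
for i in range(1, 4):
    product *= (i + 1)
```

Let's trace through this code step by step.

Initialize: product = 1
Entering loop: for i in range(1, 4):

After execution: product = 24
24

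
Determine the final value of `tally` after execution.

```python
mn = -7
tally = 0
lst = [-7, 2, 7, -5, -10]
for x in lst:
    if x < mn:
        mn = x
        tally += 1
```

Let's trace through this code step by step.

Initialize: mn = -7
Initialize: tally = 0
Initialize: lst = [-7, 2, 7, -5, -10]
Entering loop: for x in lst:

After execution: tally = 1
1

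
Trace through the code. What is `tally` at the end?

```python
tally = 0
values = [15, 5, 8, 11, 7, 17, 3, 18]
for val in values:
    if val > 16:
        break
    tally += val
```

Let's trace through this code step by step.

Initialize: tally = 0
Initialize: values = [15, 5, 8, 11, 7, 17, 3, 18]
Entering loop: for val in values:

After execution: tally = 46
46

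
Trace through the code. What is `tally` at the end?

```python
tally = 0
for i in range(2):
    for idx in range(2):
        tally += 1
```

Let's trace through this code step by step.

Initialize: tally = 0
Entering loop: for i in range(2):

After execution: tally = 4
4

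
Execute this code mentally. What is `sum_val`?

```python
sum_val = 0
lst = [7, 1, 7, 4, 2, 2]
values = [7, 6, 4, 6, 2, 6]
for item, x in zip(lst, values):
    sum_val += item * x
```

Let's trace through this code step by step.

Initialize: sum_val = 0
Initialize: lst = [7, 1, 7, 4, 2, 2]
Initialize: values = [7, 6, 4, 6, 2, 6]
Entering loop: for item, x in zip(lst, values):

After execution: sum_val = 123
123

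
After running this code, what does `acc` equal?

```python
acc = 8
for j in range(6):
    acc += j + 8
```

Let's trace through this code step by step.

Initialize: acc = 8
Entering loop: for j in range(6):

After execution: acc = 71
71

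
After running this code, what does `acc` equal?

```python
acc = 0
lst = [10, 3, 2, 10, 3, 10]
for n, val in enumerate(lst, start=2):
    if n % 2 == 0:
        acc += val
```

Let's trace through this code step by step.

Initialize: acc = 0
Initialize: lst = [10, 3, 2, 10, 3, 10]
Entering loop: for n, val in enumerate(lst, start=2):

After execution: acc = 15
15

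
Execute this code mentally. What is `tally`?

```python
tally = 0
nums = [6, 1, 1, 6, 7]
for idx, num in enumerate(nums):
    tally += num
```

Let's trace through this code step by step.

Initialize: tally = 0
Initialize: nums = [6, 1, 1, 6, 7]
Entering loop: for idx, num in enumerate(nums):

After execution: tally = 21
21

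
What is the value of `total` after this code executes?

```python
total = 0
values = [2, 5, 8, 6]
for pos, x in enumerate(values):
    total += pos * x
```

Let's trace through this code step by step.

Initialize: total = 0
Initialize: values = [2, 5, 8, 6]
Entering loop: for pos, x in enumerate(values):

After execution: total = 39
39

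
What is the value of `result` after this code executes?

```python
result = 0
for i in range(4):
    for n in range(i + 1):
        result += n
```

Let's trace through this code step by step.

Initialize: result = 0
Entering loop: for i in range(4):

After execution: result = 10
10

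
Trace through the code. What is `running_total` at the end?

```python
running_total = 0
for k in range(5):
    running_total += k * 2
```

Let's trace through this code step by step.

Initialize: running_total = 0
Entering loop: for k in range(5):

After execution: running_total = 20
20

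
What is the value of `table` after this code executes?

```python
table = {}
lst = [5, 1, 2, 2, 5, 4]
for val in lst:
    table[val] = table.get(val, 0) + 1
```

Let's trace through this code step by step.

Initialize: table = {}
Initialize: lst = [5, 1, 2, 2, 5, 4]
Entering loop: for val in lst:

After execution: table = {5: 2, 1: 1, 2: 2, 4: 1}
{5: 2, 1: 1, 2: 2, 4: 1}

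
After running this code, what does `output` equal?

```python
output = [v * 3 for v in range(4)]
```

Let's trace through this code step by step.

Initialize: output = [v * 3 for v in range(4)]

After execution: output = [0, 3, 6, 9]
[0, 3, 6, 9]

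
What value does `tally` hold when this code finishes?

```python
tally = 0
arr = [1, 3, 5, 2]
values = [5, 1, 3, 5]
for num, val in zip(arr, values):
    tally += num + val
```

Let's trace through this code step by step.

Initialize: tally = 0
Initialize: arr = [1, 3, 5, 2]
Initialize: values = [5, 1, 3, 5]
Entering loop: for num, val in zip(arr, values):

After execution: tally = 25
25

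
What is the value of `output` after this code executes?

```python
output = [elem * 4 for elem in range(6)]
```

Let's trace through this code step by step.

Initialize: output = [elem * 4 for elem in range(6)]

After execution: output = [0, 4, 8, 12, 16, 20]
[0, 4, 8, 12, 16, 20]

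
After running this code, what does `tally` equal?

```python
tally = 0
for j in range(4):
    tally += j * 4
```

Let's trace through this code step by step.

Initialize: tally = 0
Entering loop: for j in range(4):

After execution: tally = 24
24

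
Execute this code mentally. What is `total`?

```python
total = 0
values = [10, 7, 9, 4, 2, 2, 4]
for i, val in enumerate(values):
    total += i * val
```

Let's trace through this code step by step.

Initialize: total = 0
Initialize: values = [10, 7, 9, 4, 2, 2, 4]
Entering loop: for i, val in enumerate(values):

After execution: total = 79
79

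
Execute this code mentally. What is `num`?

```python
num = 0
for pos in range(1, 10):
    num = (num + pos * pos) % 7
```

Let's trace through this code step by step.

Initialize: num = 0
Entering loop: for pos in range(1, 10):

After execution: num = 5
5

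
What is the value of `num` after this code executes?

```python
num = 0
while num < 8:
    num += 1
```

Let's trace through this code step by step.

Initialize: num = 0
Entering loop: while num < 8:

After execution: num = 8
8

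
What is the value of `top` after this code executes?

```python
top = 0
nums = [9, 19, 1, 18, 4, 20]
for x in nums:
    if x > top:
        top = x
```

Let's trace through this code step by step.

Initialize: top = 0
Initialize: nums = [9, 19, 1, 18, 4, 20]
Entering loop: for x in nums:

After execution: top = 20
20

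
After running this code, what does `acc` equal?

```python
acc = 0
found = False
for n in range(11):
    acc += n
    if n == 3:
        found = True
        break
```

Let's trace through this code step by step.

Initialize: acc = 0
Initialize: found = False
Entering loop: for n in range(11):

After execution: acc = 6
6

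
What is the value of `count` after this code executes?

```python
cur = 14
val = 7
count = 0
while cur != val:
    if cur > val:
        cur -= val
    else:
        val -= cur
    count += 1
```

Let's trace through this code step by step.

Initialize: cur = 14
Initialize: val = 7
Initialize: count = 0
Entering loop: while cur != val:

After execution: count = 1
1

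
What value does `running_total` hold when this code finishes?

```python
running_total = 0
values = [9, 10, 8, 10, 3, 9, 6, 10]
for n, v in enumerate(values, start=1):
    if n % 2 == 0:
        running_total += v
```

Let's trace through this code step by step.

Initialize: running_total = 0
Initialize: values = [9, 10, 8, 10, 3, 9, 6, 10]
Entering loop: for n, v in enumerate(values, start=1):

After execution: running_total = 39
39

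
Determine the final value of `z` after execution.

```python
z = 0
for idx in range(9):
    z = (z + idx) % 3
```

Let's trace through this code step by step.

Initialize: z = 0
Entering loop: for idx in range(9):

After execution: z = 0
0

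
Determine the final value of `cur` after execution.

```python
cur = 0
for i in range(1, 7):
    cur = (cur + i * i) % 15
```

Let's trace through this code step by step.

Initialize: cur = 0
Entering loop: for i in range(1, 7):

After execution: cur = 1
1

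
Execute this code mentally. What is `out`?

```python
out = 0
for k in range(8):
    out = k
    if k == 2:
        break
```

Let's trace through this code step by step.

Initialize: out = 0
Entering loop: for k in range(8):

After execution: out = 2
2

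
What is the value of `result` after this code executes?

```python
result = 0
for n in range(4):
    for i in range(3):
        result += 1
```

Let's trace through this code step by step.

Initialize: result = 0
Entering loop: for n in range(4):

After execution: result = 12
12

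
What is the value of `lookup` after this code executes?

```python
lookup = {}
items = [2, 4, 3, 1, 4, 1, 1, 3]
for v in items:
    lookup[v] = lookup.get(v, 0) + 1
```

Let's trace through this code step by step.

Initialize: lookup = {}
Initialize: items = [2, 4, 3, 1, 4, 1, 1, 3]
Entering loop: for v in items:

After execution: lookup = {2: 1, 4: 2, 3: 2, 1: 3}
{2: 1, 4: 2, 3: 2, 1: 3}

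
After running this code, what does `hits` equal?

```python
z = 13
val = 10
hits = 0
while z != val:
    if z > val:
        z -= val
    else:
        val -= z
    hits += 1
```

Let's trace through this code step by step.

Initialize: z = 13
Initialize: val = 10
Initialize: hits = 0
Entering loop: while z != val:

After execution: hits = 6
6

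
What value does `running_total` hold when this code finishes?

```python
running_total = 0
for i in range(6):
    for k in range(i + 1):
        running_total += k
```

Let's trace through this code step by step.

Initialize: running_total = 0
Entering loop: for i in range(6):

After execution: running_total = 35
35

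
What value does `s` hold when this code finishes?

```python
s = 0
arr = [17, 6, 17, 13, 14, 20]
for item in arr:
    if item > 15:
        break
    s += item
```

Let's trace through this code step by step.

Initialize: s = 0
Initialize: arr = [17, 6, 17, 13, 14, 20]
Entering loop: for item in arr:

After execution: s = 0
0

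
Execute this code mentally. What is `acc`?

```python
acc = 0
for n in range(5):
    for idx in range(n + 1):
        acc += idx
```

Let's trace through this code step by step.

Initialize: acc = 0
Entering loop: for n in range(5):

After execution: acc = 20
20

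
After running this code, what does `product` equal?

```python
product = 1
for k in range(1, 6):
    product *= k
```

Let's trace through this code step by step.

Initialize: product = 1
Entering loop: for k in range(1, 6):

After execution: product = 120
120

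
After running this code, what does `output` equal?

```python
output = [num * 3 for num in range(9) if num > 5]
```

Let's trace through this code step by step.

Initialize: output = [num * 3 for num in range(9) if num > 5]

After execution: output = [18, 21, 24]
[18, 21, 24]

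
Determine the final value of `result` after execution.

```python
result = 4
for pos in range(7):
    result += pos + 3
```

Let's trace through this code step by step.

Initialize: result = 4
Entering loop: for pos in range(7):

After execution: result = 46
46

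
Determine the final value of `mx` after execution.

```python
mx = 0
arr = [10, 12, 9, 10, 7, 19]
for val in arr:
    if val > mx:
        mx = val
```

Let's trace through this code step by step.

Initialize: mx = 0
Initialize: arr = [10, 12, 9, 10, 7, 19]
Entering loop: for val in arr:

After execution: mx = 19
19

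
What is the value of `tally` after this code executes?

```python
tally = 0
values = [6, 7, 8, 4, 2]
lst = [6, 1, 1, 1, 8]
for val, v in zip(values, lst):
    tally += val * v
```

Let's trace through this code step by step.

Initialize: tally = 0
Initialize: values = [6, 7, 8, 4, 2]
Initialize: lst = [6, 1, 1, 1, 8]
Entering loop: for val, v in zip(values, lst):

After execution: tally = 71
71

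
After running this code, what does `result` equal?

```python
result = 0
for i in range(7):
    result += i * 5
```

Let's trace through this code step by step.

Initialize: result = 0
Entering loop: for i in range(7):

After execution: result = 105
105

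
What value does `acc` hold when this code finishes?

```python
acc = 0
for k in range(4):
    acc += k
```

Let's trace through this code step by step.

Initialize: acc = 0
Entering loop: for k in range(4):

After execution: acc = 6
6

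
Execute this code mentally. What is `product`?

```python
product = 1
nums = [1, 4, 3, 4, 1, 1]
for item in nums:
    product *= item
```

Let's trace through this code step by step.

Initialize: product = 1
Initialize: nums = [1, 4, 3, 4, 1, 1]
Entering loop: for item in nums:

After execution: product = 48
48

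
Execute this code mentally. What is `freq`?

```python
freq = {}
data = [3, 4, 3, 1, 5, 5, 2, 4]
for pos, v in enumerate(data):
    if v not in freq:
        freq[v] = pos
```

Let's trace through this code step by step.

Initialize: freq = {}
Initialize: data = [3, 4, 3, 1, 5, 5, 2, 4]
Entering loop: for pos, v in enumerate(data):

After execution: freq = {3: 0, 4: 1, 1: 3, 5: 4, 2: 6}
{3: 0, 4: 1, 1: 3, 5: 4, 2: 6}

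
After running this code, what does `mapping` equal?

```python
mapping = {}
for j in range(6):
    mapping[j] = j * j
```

Let's trace through this code step by step.

Initialize: mapping = {}
Entering loop: for j in range(6):

After execution: mapping = {0: 0, 1: 1, 2: 4, 3: 9, 4: 16, 5: 25}
{0: 0, 1: 1, 2: 4, 3: 9, 4: 16, 5: 25}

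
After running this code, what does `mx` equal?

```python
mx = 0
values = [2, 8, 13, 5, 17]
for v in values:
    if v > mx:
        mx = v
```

Let's trace through this code step by step.

Initialize: mx = 0
Initialize: values = [2, 8, 13, 5, 17]
Entering loop: for v in values:

After execution: mx = 17
17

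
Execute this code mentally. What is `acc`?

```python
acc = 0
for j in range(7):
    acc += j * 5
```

Let's trace through this code step by step.

Initialize: acc = 0
Entering loop: for j in range(7):

After execution: acc = 105
105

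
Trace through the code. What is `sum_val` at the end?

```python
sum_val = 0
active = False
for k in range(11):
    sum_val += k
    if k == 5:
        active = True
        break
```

Let's trace through this code step by step.

Initialize: sum_val = 0
Initialize: active = False
Entering loop: for k in range(11):

After execution: sum_val = 15
15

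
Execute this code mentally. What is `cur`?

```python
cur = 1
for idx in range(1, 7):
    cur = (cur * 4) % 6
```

Let's trace through this code step by step.

Initialize: cur = 1
Entering loop: for idx in range(1, 7):

After execution: cur = 4
4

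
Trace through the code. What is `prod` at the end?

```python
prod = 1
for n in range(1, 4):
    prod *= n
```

Let's trace through this code step by step.

Initialize: prod = 1
Entering loop: for n in range(1, 4):

After execution: prod = 6
6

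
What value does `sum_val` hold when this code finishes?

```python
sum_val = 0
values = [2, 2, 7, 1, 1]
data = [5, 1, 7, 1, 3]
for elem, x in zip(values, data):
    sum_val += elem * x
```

Let's trace through this code step by step.

Initialize: sum_val = 0
Initialize: values = [2, 2, 7, 1, 1]
Initialize: data = [5, 1, 7, 1, 3]
Entering loop: for elem, x in zip(values, data):

After execution: sum_val = 65
65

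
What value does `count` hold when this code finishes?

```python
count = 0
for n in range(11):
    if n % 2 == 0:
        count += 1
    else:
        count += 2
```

Let's trace through this code step by step.

Initialize: count = 0
Entering loop: for n in range(11):

After execution: count = 16
16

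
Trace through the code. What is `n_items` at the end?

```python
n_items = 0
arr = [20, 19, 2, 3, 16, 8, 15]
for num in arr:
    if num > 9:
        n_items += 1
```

Let's trace through this code step by step.

Initialize: n_items = 0
Initialize: arr = [20, 19, 2, 3, 16, 8, 15]
Entering loop: for num in arr:

After execution: n_items = 4
4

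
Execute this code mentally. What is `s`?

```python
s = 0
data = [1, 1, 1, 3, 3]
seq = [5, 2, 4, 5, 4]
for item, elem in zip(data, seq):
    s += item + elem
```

Let's trace through this code step by step.

Initialize: s = 0
Initialize: data = [1, 1, 1, 3, 3]
Initialize: seq = [5, 2, 4, 5, 4]
Entering loop: for item, elem in zip(data, seq):

After execution: s = 29
29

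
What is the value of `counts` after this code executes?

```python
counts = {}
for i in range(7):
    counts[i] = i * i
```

Let's trace through this code step by step.

Initialize: counts = {}
Entering loop: for i in range(7):

After execution: counts = {0: 0, 1: 1, 2: 4, 3: 9, 4: 16, 5: 25, 6: 36}
{0: 0, 1: 1, 2: 4, 3: 9, 4: 16, 5: 25, 6: 36}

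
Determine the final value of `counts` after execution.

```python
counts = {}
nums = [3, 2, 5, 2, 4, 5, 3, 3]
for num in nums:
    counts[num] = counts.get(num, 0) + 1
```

Let's trace through this code step by step.

Initialize: counts = {}
Initialize: nums = [3, 2, 5, 2, 4, 5, 3, 3]
Entering loop: for num in nums:

After execution: counts = {3: 3, 2: 2, 5: 2, 4: 1}
{3: 3, 2: 2, 5: 2, 4: 1}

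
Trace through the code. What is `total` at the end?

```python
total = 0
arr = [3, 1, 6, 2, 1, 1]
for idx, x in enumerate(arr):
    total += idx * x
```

Let's trace through this code step by step.

Initialize: total = 0
Initialize: arr = [3, 1, 6, 2, 1, 1]
Entering loop: for idx, x in enumerate(arr):

After execution: total = 28
28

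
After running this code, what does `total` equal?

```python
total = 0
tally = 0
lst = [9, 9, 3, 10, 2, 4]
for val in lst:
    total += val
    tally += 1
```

Let's trace through this code step by step.

Initialize: total = 0
Initialize: tally = 0
Initialize: lst = [9, 9, 3, 10, 2, 4]
Entering loop: for val in lst:

After execution: total = 37
37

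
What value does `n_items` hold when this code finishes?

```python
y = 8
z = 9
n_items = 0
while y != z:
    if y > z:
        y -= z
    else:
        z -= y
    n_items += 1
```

Let's trace through this code step by step.

Initialize: y = 8
Initialize: z = 9
Initialize: n_items = 0
Entering loop: while y != z:

After execution: n_items = 8
8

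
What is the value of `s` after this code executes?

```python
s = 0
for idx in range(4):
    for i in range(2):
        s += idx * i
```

Let's trace through this code step by step.

Initialize: s = 0
Entering loop: for idx in range(4):

After execution: s = 6
6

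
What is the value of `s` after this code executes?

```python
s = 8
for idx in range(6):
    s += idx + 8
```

Let's trace through this code step by step.

Initialize: s = 8
Entering loop: for idx in range(6):

After execution: s = 71
71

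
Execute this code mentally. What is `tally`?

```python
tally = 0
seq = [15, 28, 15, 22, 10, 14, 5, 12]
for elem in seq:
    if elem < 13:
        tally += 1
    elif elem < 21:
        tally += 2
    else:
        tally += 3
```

Let's trace through this code step by step.

Initialize: tally = 0
Initialize: seq = [15, 28, 15, 22, 10, 14, 5, 12]
Entering loop: for elem in seq:

After execution: tally = 15
15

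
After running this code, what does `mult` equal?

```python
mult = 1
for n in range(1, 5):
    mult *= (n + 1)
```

Let's trace through this code step by step.

Initialize: mult = 1
Entering loop: for n in range(1, 5):

After execution: mult = 120
120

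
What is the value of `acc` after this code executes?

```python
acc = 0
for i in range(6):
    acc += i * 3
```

Let's trace through this code step by step.

Initialize: acc = 0
Entering loop: for i in range(6):

After execution: acc = 45
45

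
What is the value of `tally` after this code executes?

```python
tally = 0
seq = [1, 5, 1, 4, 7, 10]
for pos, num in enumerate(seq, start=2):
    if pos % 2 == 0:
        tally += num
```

Let's trace through this code step by step.

Initialize: tally = 0
Initialize: seq = [1, 5, 1, 4, 7, 10]
Entering loop: for pos, num in enumerate(seq, start=2):

After execution: tally = 9
9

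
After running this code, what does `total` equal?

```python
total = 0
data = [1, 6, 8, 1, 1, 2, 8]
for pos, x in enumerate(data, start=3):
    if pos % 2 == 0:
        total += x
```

Let's trace through this code step by step.

Initialize: total = 0
Initialize: data = [1, 6, 8, 1, 1, 2, 8]
Entering loop: for pos, x in enumerate(data, start=3):

After execution: total = 9
9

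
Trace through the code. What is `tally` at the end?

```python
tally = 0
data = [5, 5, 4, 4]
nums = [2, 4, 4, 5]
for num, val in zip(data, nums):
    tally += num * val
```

Let's trace through this code step by step.

Initialize: tally = 0
Initialize: data = [5, 5, 4, 4]
Initialize: nums = [2, 4, 4, 5]
Entering loop: for num, val in zip(data, nums):

After execution: tally = 66
66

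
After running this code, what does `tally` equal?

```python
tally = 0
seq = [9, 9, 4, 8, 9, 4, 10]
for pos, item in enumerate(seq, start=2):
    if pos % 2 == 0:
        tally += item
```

Let's trace through this code step by step.

Initialize: tally = 0
Initialize: seq = [9, 9, 4, 8, 9, 4, 10]
Entering loop: for pos, item in enumerate(seq, start=2):

After execution: tally = 32
32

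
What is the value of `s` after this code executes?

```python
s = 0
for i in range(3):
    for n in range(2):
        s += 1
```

Let's trace through this code step by step.

Initialize: s = 0
Entering loop: for i in range(3):

After execution: s = 6
6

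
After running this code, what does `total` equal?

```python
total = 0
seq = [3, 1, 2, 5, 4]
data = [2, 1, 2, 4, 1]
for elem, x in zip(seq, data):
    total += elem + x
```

Let's trace through this code step by step.

Initialize: total = 0
Initialize: seq = [3, 1, 2, 5, 4]
Initialize: data = [2, 1, 2, 4, 1]
Entering loop: for elem, x in zip(seq, data):

After execution: total = 25
25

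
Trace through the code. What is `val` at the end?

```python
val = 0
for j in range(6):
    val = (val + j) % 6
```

Let's trace through this code step by step.

Initialize: val = 0
Entering loop: for j in range(6):

After execution: val = 3
3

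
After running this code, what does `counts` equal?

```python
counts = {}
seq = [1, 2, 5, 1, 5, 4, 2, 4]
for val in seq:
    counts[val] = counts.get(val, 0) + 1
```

Let's trace through this code step by step.

Initialize: counts = {}
Initialize: seq = [1, 2, 5, 1, 5, 4, 2, 4]
Entering loop: for val in seq:

After execution: counts = {1: 2, 2: 2, 5: 2, 4: 2}
{1: 2, 2: 2, 5: 2, 4: 2}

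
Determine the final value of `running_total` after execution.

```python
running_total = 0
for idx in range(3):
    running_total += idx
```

Let's trace through this code step by step.

Initialize: running_total = 0
Entering loop: for idx in range(3):

After execution: running_total = 3
3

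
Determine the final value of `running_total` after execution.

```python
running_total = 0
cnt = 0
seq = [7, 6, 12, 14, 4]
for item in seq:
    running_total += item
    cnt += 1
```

Let's trace through this code step by step.

Initialize: running_total = 0
Initialize: cnt = 0
Initialize: seq = [7, 6, 12, 14, 4]
Entering loop: for item in seq:

After execution: running_total = 43
43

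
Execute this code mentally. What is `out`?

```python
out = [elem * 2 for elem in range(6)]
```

Let's trace through this code step by step.

Initialize: out = [elem * 2 for elem in range(6)]

After execution: out = [0, 2, 4, 6, 8, 10]
[0, 2, 4, 6, 8, 10]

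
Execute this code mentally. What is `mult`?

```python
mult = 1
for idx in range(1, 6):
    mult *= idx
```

Let's trace through this code step by step.

Initialize: mult = 1
Entering loop: for idx in range(1, 6):

After execution: mult = 120
120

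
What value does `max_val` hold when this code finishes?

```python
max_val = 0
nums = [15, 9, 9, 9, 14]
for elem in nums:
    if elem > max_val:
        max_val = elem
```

Let's trace through this code step by step.

Initialize: max_val = 0
Initialize: nums = [15, 9, 9, 9, 14]
Entering loop: for elem in nums:

After execution: max_val = 15
15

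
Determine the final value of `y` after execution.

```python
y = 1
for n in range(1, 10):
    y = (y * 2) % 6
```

Let's trace through this code step by step.

Initialize: y = 1
Entering loop: for n in range(1, 10):

After execution: y = 2
2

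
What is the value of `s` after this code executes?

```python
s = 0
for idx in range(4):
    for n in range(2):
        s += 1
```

Let's trace through this code step by step.

Initialize: s = 0
Entering loop: for idx in range(4):

After execution: s = 8
8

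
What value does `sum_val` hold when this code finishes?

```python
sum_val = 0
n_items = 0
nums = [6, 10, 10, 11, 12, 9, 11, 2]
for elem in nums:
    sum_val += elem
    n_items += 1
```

Let's trace through this code step by step.

Initialize: sum_val = 0
Initialize: n_items = 0
Initialize: nums = [6, 10, 10, 11, 12, 9, 11, 2]
Entering loop: for elem in nums:

After execution: sum_val = 71
71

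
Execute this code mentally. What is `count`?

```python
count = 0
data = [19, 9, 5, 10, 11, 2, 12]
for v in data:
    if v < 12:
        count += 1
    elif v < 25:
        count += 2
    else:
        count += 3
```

Let's trace through this code step by step.

Initialize: count = 0
Initialize: data = [19, 9, 5, 10, 11, 2, 12]
Entering loop: for v in data:

After execution: count = 9
9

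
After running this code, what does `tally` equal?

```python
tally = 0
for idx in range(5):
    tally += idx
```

Let's trace through this code step by step.

Initialize: tally = 0
Entering loop: for idx in range(5):

After execution: tally = 10
10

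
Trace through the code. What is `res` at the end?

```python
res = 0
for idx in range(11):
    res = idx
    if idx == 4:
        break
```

Let's trace through this code step by step.

Initialize: res = 0
Entering loop: for idx in range(11):

After execution: res = 4
4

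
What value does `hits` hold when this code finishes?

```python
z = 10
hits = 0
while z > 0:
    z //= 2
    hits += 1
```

Let's trace through this code step by step.

Initialize: z = 10
Initialize: hits = 0
Entering loop: while z > 0:

After execution: hits = 4
4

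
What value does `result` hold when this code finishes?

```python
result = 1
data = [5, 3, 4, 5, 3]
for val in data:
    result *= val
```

Let's trace through this code step by step.

Initialize: result = 1
Initialize: data = [5, 3, 4, 5, 3]
Entering loop: for val in data:

After execution: result = 900
900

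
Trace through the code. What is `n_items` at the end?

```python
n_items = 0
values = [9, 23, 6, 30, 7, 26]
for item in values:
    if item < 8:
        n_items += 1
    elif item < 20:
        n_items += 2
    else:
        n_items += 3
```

Let's trace through this code step by step.

Initialize: n_items = 0
Initialize: values = [9, 23, 6, 30, 7, 26]
Entering loop: for item in values:

After execution: n_items = 13
13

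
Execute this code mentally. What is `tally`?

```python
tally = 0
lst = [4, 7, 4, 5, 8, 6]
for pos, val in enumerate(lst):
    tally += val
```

Let's trace through this code step by step.

Initialize: tally = 0
Initialize: lst = [4, 7, 4, 5, 8, 6]
Entering loop: for pos, val in enumerate(lst):

After execution: tally = 34
34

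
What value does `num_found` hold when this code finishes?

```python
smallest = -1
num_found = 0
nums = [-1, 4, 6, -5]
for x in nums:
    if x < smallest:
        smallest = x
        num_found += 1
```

Let's trace through this code step by step.

Initialize: smallest = -1
Initialize: num_found = 0
Initialize: nums = [-1, 4, 6, -5]
Entering loop: for x in nums:

After execution: num_found = 1
1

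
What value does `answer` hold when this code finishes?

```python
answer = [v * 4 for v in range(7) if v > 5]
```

Let's trace through this code step by step.

Initialize: answer = [v * 4 for v in range(7) if v > 5]

After execution: answer = [24]
[24]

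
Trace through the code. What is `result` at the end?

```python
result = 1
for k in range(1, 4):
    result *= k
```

Let's trace through this code step by step.

Initialize: result = 1
Entering loop: for k in range(1, 4):

After execution: result = 6
6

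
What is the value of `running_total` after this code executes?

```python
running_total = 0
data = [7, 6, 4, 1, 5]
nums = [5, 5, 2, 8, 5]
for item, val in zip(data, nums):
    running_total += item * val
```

Let's trace through this code step by step.

Initialize: running_total = 0
Initialize: data = [7, 6, 4, 1, 5]
Initialize: nums = [5, 5, 2, 8, 5]
Entering loop: for item, val in zip(data, nums):

After execution: running_total = 106
106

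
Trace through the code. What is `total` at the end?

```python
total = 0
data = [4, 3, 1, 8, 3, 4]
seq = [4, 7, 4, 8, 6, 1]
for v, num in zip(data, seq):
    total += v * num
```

Let's trace through this code step by step.

Initialize: total = 0
Initialize: data = [4, 3, 1, 8, 3, 4]
Initialize: seq = [4, 7, 4, 8, 6, 1]
Entering loop: for v, num in zip(data, seq):

After execution: total = 127
127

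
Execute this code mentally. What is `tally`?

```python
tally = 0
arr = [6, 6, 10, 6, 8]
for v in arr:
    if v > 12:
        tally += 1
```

Let's trace through this code step by step.

Initialize: tally = 0
Initialize: arr = [6, 6, 10, 6, 8]
Entering loop: for v in arr:

After execution: tally = 0
0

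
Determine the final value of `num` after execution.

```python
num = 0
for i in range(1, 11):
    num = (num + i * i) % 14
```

Let's trace through this code step by step.

Initialize: num = 0
Entering loop: for i in range(1, 11):

After execution: num = 7
7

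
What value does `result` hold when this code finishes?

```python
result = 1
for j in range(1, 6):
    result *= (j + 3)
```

Let's trace through this code step by step.

Initialize: result = 1
Entering loop: for j in range(1, 6):

After execution: result = 6720
6720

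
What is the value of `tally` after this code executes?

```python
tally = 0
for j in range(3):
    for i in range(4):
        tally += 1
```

Let's trace through this code step by step.

Initialize: tally = 0
Entering loop: for j in range(3):

After execution: tally = 12
12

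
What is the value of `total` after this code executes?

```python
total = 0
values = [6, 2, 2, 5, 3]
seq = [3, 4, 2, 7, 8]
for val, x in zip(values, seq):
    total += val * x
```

Let's trace through this code step by step.

Initialize: total = 0
Initialize: values = [6, 2, 2, 5, 3]
Initialize: seq = [3, 4, 2, 7, 8]
Entering loop: for val, x in zip(values, seq):

After execution: total = 89
89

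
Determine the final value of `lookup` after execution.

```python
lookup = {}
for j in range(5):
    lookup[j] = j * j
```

Let's trace through this code step by step.

Initialize: lookup = {}
Entering loop: for j in range(5):

After execution: lookup = {0: 0, 1: 1, 2: 4, 3: 9, 4: 16}
{0: 0, 1: 1, 2: 4, 3: 9, 4: 16}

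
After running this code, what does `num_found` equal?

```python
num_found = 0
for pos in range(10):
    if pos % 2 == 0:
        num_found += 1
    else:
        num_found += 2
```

Let's trace through this code step by step.

Initialize: num_found = 0
Entering loop: for pos in range(10):

After execution: num_found = 15
15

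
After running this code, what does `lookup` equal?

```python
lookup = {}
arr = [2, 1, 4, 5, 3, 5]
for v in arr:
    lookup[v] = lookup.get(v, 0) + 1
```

Let's trace through this code step by step.

Initialize: lookup = {}
Initialize: arr = [2, 1, 4, 5, 3, 5]
Entering loop: for v in arr:

After execution: lookup = {2: 1, 1: 1, 4: 1, 5: 2, 3: 1}
{2: 1, 1: 1, 4: 1, 5: 2, 3: 1}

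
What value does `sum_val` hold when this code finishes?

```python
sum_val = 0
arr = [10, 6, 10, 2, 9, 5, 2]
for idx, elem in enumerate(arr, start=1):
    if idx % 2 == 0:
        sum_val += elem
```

Let's trace through this code step by step.

Initialize: sum_val = 0
Initialize: arr = [10, 6, 10, 2, 9, 5, 2]
Entering loop: for idx, elem in enumerate(arr, start=1):

After execution: sum_val = 13
13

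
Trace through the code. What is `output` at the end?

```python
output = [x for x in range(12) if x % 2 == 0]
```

Let's trace through this code step by step.

Initialize: output = [x for x in range(12) if x % 2 == 0]

After execution: output = [0, 2, 4, 6, 8, 10]
[0, 2, 4, 6, 8, 10]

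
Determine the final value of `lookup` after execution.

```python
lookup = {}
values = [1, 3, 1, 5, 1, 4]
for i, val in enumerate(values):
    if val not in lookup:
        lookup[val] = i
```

Let's trace through this code step by step.

Initialize: lookup = {}
Initialize: values = [1, 3, 1, 5, 1, 4]
Entering loop: for i, val in enumerate(values):

After execution: lookup = {1: 0, 3: 1, 5: 3, 4: 5}
{1: 0, 3: 1, 5: 3, 4: 5}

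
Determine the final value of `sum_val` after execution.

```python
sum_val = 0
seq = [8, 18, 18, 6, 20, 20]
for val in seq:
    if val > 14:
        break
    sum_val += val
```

Let's trace through this code step by step.

Initialize: sum_val = 0
Initialize: seq = [8, 18, 18, 6, 20, 20]
Entering loop: for val in seq:

After execution: sum_val = 8
8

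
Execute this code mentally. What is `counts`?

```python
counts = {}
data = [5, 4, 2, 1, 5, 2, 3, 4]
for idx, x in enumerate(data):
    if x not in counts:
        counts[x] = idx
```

Let's trace through this code step by step.

Initialize: counts = {}
Initialize: data = [5, 4, 2, 1, 5, 2, 3, 4]
Entering loop: for idx, x in enumerate(data):

After execution: counts = {5: 0, 4: 1, 2: 2, 1: 3, 3: 6}
{5: 0, 4: 1, 2: 2, 1: 3, 3: 6}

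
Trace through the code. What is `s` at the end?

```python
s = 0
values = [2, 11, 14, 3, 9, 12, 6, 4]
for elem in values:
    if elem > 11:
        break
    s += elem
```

Let's trace through this code step by step.

Initialize: s = 0
Initialize: values = [2, 11, 14, 3, 9, 12, 6, 4]
Entering loop: for elem in values:

After execution: s = 13
13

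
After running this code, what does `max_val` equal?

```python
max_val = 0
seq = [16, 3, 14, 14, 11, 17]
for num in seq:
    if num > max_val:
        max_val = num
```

Let's trace through this code step by step.

Initialize: max_val = 0
Initialize: seq = [16, 3, 14, 14, 11, 17]
Entering loop: for num in seq:

After execution: max_val = 17
17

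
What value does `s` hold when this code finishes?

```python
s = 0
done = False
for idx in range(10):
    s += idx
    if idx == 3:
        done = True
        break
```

Let's trace through this code step by step.

Initialize: s = 0
Initialize: done = False
Entering loop: for idx in range(10):

After execution: s = 6
6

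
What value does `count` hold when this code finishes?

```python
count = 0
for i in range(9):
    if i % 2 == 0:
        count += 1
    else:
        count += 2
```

Let's trace through this code step by step.

Initialize: count = 0
Entering loop: for i in range(9):

After execution: count = 13
13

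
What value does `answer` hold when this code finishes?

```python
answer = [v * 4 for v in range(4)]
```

Let's trace through this code step by step.

Initialize: answer = [v * 4 for v in range(4)]

After execution: answer = [0, 4, 8, 12]
[0, 4, 8, 12]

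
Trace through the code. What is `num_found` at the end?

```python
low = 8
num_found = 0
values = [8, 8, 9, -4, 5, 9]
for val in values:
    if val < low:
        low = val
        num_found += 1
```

Let's trace through this code step by step.

Initialize: low = 8
Initialize: num_found = 0
Initialize: values = [8, 8, 9, -4, 5, 9]
Entering loop: for val in values:

After execution: num_found = 1
1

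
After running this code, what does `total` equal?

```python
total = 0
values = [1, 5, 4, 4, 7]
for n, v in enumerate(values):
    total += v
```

Let's trace through this code step by step.

Initialize: total = 0
Initialize: values = [1, 5, 4, 4, 7]
Entering loop: for n, v in enumerate(values):

After execution: total = 21
21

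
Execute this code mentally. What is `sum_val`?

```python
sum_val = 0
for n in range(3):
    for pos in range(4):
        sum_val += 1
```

Let's trace through this code step by step.

Initialize: sum_val = 0
Entering loop: for n in range(3):

After execution: sum_val = 12
12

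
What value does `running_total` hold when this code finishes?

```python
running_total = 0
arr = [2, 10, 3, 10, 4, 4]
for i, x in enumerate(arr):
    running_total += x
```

Let's trace through this code step by step.

Initialize: running_total = 0
Initialize: arr = [2, 10, 3, 10, 4, 4]
Entering loop: for i, x in enumerate(arr):

After execution: running_total = 33
33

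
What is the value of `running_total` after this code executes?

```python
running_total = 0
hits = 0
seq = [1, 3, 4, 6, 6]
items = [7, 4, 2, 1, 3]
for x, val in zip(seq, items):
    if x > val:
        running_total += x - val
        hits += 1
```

Let's trace through this code step by step.

Initialize: running_total = 0
Initialize: hits = 0
Initialize: seq = [1, 3, 4, 6, 6]
Initialize: items = [7, 4, 2, 1, 3]
Entering loop: for x, val in zip(seq, items):

After execution: running_total = 10
10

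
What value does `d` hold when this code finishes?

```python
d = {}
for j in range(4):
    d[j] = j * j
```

Let's trace through this code step by step.

Initialize: d = {}
Entering loop: for j in range(4):

After execution: d = {0: 0, 1: 1, 2: 4, 3: 9}
{0: 0, 1: 1, 2: 4, 3: 9}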